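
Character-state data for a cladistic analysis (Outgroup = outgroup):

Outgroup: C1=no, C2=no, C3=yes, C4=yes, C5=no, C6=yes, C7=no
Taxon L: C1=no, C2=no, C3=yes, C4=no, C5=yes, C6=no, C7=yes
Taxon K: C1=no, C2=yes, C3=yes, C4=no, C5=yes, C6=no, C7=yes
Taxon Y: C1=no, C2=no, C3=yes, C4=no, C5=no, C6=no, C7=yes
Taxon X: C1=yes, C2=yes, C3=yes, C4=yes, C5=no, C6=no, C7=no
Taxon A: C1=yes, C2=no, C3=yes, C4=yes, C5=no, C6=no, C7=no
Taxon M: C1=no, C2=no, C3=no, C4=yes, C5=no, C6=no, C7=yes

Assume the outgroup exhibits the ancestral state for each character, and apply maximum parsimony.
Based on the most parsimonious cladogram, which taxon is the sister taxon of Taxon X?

Character polarity is set by the outgroup: the derived state is whichever differs from the outgroup's state, so for C3, C4, C6 the derived state is 'no', and for the remaining characters it is 'yes'.
Only Taxon A and Taxon X show the derived state 'yes' for C1, supporting them as a clade.
C2 groups Taxon K and Taxon X, which is incompatible with the clades supported by the remaining characters; treating it as convergent (homoplasy) costs fewer steps than any alternative tree.
C3: derived state 'no' in Taxon M only — an autapomorphy, so it tells us nothing about relationships among taxa.
C4: derived state 'no' in Taxon K, Taxon L, and Taxon Y only — synapomorphy for {Taxon K, Taxon L, Taxon Y}.
Only Taxon K and Taxon L show the derived state 'yes' for C5, supporting them as a clade.
All ingroup taxa share the derived state 'no' for C6; it defines the ingroup but does not resolve relationships within it.
C7: derived state 'yes' in Taxon K, Taxon L, Taxon M, and Taxon Y only — synapomorphy for {Taxon K, Taxon L, Taxon M, Taxon Y}.
Most parsimonious ingroup topology: ((((Taxon L,Taxon K),Taxon Y),Taxon M),(Taxon X,Taxon A)).
Taxon X and Taxon A form a cherry on this tree, so they are sister taxa.

Taxon A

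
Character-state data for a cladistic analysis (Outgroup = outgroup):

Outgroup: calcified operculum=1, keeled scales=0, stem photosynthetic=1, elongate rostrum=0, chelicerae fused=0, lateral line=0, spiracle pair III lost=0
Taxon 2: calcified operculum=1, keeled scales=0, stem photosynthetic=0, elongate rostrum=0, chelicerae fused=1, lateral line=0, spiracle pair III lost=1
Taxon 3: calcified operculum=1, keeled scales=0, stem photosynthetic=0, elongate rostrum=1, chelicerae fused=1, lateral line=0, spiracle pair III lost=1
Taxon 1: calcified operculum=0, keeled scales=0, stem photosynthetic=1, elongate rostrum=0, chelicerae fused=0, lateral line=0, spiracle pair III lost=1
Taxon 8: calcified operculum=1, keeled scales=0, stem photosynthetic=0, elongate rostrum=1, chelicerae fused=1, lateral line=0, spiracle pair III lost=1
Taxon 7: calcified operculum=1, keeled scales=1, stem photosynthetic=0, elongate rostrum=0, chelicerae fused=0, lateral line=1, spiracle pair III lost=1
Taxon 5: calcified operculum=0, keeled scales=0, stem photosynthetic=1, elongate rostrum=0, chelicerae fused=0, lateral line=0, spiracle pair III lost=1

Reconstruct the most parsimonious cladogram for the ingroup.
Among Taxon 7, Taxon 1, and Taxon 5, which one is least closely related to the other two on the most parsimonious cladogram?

Character polarity is set by the outgroup: the derived state is whichever differs from the outgroup's state, so for calcified operculum, stem photosynthetic the derived state is '0', and for the remaining characters it is '1'.
calcified operculum: derived state '0' in Taxon 1 and Taxon 5 only — synapomorphy for {Taxon 1, Taxon 5}.
keeled scales: derived state '1' in Taxon 7 only — an autapomorphy, so it tells us nothing about relationships among taxa.
Only Taxon 2, Taxon 3, Taxon 7, and Taxon 8 show the derived state '0' for stem photosynthetic, supporting them as a clade.
elongate rostrum (derived state '1') is shared by Taxon 3 and Taxon 8 — a synapomorphy uniting that clade.
chelicerae fused: derived state '1' in Taxon 2, Taxon 3, and Taxon 8 only — synapomorphy for {Taxon 2, Taxon 3, Taxon 8}.
lateral line (derived state '1') is unique to Taxon 7 (autapomorphy; uninformative for grouping).
spiracle pair III lost (derived state '1') is shared by all ingroup taxa — unites the whole ingroup.
Most parsimonious ingroup topology: ((((Taxon 8,Taxon 3),Taxon 2),Taxon 7),(Taxon 5,Taxon 1)).
Taxon 5 and Taxon 1 share a more recent common ancestor with each other than either does with Taxon 7, so Taxon 7 is the least closely related of the three.

Taxon 7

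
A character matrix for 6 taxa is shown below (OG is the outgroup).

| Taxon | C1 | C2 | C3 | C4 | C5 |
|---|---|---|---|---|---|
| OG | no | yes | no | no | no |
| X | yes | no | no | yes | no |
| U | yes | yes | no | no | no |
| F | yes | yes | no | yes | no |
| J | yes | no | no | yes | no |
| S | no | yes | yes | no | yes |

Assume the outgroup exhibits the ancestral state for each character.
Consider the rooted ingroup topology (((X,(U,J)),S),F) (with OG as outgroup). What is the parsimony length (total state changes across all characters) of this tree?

9

Map each character onto (((X,(U,J)),S),F) (rooted by OG) and count the minimum state changes it requires (Fitch parsimony):
C1: 2; C2: 2; C3: 1; C4: 3; C5: 1.
Total tree length = 9.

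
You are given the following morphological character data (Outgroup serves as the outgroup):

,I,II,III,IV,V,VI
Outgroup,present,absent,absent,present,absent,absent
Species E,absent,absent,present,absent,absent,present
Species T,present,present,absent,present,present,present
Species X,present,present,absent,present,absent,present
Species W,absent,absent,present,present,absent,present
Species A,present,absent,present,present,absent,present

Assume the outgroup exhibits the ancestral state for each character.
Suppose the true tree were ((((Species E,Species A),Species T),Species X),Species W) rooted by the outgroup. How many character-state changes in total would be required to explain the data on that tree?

9

Map each character onto ((((Species E,Species A),Species T),Species X),Species W) (rooted by Outgroup) and count the minimum state changes it requires (Fitch parsimony):
I: 2; II: 2; III: 2; IV: 1; V: 1; VI: 1.
Total tree length = 9.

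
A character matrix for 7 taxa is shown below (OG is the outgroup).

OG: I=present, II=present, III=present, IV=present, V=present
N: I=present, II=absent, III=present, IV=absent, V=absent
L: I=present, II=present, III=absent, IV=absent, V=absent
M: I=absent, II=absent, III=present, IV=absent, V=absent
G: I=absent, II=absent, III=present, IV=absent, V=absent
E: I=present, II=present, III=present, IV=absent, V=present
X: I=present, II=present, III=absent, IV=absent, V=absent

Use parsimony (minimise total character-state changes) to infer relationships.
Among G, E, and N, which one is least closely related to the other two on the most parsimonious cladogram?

E

The outgroup has state 'present' for every character, so 'absent' is the derived state throughout.
Only G and M show the derived state 'absent' for I, supporting them as a clade.
II (derived state 'absent') is shared by G, M, and N — a synapomorphy uniting that clade.
III (derived state 'absent') is shared by L and X — a synapomorphy uniting that clade.
IV (derived state 'absent') is shared by all ingroup taxa — unites the whole ingroup.
Only G, L, M, N, and X show the derived state 'absent' for V, supporting them as a clade.
Most parsimonious ingroup topology: (((N,(M,G)),(L,X)),E).
N and G share a more recent common ancestor with each other than either does with E, so E is the least closely related of the three.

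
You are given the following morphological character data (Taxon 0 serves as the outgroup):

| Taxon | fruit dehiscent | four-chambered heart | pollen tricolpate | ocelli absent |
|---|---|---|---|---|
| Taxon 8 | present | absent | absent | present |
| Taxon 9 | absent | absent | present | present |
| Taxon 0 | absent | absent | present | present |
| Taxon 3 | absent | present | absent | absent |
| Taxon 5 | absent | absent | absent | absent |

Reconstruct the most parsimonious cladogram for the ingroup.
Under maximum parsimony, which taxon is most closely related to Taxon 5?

Character polarity is set by the outgroup: the derived state is whichever differs from the outgroup's state, so for pollen tricolpate, ocelli absent the derived state is 'absent', and for the remaining characters it is 'present'.
fruit dehiscent: derived state 'present' in Taxon 8 only — an autapomorphy, so it tells us nothing about relationships among taxa.
four-chambered heart (derived state 'present') is unique to Taxon 3 (autapomorphy; uninformative for grouping).
pollen tricolpate (derived state 'absent') is shared by Taxon 3, Taxon 5, and Taxon 8 — a synapomorphy uniting that clade.
ocelli absent: derived state 'absent' in Taxon 3 and Taxon 5 only — synapomorphy for {Taxon 3, Taxon 5}.
Most parsimonious ingroup topology: ((Taxon 8,(Taxon 3,Taxon 5)),Taxon 9).
Taxon 5 and Taxon 3 form a cherry on this tree, so they are sister taxa.

Taxon 3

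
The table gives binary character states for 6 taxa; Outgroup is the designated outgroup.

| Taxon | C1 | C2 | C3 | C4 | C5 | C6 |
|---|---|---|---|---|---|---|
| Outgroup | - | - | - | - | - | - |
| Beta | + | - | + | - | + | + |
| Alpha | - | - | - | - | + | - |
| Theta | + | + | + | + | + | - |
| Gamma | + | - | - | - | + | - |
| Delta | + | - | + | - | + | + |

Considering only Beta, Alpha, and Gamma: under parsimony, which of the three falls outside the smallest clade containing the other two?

The outgroup has state '-' for every character, so '+' is the derived state throughout.
Only Beta, Delta, Gamma, and Theta show the derived state '+' for C1, supporting them as a clade.
C2 (derived state '+') is unique to Theta (autapomorphy; uninformative for grouping).
Only Beta, Delta, and Theta show the derived state '+' for C3, supporting them as a clade.
C4: derived state '+' in Theta only — an autapomorphy, so it tells us nothing about relationships among taxa.
C5 (derived state '+') is shared by all ingroup taxa — unites the whole ingroup.
C6 (derived state '+') is shared by Beta and Delta — a synapomorphy uniting that clade.
Most parsimonious ingroup topology: ((((Beta,Delta),Theta),Gamma),Alpha).
Gamma and Beta share a more recent common ancestor with each other than either does with Alpha, so Alpha is the least closely related of the three.

Alpha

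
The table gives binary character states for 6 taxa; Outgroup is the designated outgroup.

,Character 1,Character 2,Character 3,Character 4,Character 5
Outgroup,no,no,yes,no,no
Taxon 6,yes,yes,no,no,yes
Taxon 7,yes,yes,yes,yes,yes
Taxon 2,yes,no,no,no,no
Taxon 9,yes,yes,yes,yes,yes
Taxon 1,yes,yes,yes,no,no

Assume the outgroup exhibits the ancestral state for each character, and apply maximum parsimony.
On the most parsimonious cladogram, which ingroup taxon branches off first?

Taxon 2

Character polarity is set by the outgroup: the derived state is whichever differs from the outgroup's state, so for Character 3 the derived state is 'no', and for the remaining characters it is 'yes'.
All ingroup taxa share the derived state 'yes' for Character 1; it defines the ingroup but does not resolve relationships within it.
Character 2: derived state 'yes' in Taxon 1, Taxon 6, Taxon 7, and Taxon 9 only — synapomorphy for {Taxon 1, Taxon 6, Taxon 7, Taxon 9}.
Character 3 (state 'no') occurs in Taxon 2 and Taxon 6 but conflicts with the nesting implied by the other characters — most parsimoniously interpreted as homoplasy.
Only Taxon 7 and Taxon 9 show the derived state 'yes' for Character 4, supporting them as a clade.
Only Taxon 6, Taxon 7, and Taxon 9 show the derived state 'yes' for Character 5, supporting them as a clade.
Most parsimonious ingroup topology: (((Taxon 6,(Taxon 7,Taxon 9)),Taxon 1),Taxon 2).
Taxon 2 is sister to the clade containing all other ingroup taxa, so it is the earliest-diverging (most basal) ingroup lineage.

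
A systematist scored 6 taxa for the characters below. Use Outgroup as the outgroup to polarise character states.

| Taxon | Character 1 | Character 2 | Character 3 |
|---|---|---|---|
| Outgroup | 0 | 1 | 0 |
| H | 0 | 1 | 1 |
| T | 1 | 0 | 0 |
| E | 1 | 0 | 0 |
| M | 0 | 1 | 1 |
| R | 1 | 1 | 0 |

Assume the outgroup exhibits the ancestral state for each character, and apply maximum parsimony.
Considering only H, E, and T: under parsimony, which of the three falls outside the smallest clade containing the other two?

H

Character polarity is set by the outgroup: the derived state is whichever differs from the outgroup's state, so for Character 2 the derived state is '0', and for the remaining characters it is '1'.
Only E, R, and T show the derived state '1' for Character 1, supporting them as a clade.
Character 2: derived state '0' in E and T only — synapomorphy for {E, T}.
Only H and M show the derived state '1' for Character 3, supporting them as a clade.
Most parsimonious ingroup topology: ((H,M),((T,E),R)).
T and E share a more recent common ancestor with each other than either does with H, so H is the least closely related of the three.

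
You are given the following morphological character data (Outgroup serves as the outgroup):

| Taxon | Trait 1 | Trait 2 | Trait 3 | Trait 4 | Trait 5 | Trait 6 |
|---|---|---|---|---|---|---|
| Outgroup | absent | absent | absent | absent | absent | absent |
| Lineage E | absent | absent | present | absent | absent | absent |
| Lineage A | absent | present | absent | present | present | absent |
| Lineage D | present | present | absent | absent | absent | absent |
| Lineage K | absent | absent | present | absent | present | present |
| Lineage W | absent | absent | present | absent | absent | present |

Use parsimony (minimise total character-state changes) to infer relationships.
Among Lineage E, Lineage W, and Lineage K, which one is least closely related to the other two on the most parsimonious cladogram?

The outgroup has state 'absent' for every character, so 'present' is the derived state throughout.
Trait 1: derived state 'present' in Lineage D only — an autapomorphy, so it tells us nothing about relationships among taxa.
Trait 2: derived state 'present' in Lineage A and Lineage D only — synapomorphy for {Lineage A, Lineage D}.
Only Lineage E, Lineage K, and Lineage W show the derived state 'present' for Trait 3, supporting them as a clade.
Trait 4 (derived state 'present') is unique to Lineage A (autapomorphy; uninformative for grouping).
Trait 5 groups Lineage A and Lineage K, which is incompatible with the clades supported by the remaining characters; treating it as convergent (homoplasy) costs fewer steps than any alternative tree.
Trait 6 (derived state 'present') is shared by Lineage K and Lineage W — a synapomorphy uniting that clade.
Most parsimonious ingroup topology: ((Lineage E,(Lineage K,Lineage W)),(Lineage A,Lineage D)).
Lineage W and Lineage K share a more recent common ancestor with each other than either does with Lineage E, so Lineage E is the least closely related of the three.

Lineage E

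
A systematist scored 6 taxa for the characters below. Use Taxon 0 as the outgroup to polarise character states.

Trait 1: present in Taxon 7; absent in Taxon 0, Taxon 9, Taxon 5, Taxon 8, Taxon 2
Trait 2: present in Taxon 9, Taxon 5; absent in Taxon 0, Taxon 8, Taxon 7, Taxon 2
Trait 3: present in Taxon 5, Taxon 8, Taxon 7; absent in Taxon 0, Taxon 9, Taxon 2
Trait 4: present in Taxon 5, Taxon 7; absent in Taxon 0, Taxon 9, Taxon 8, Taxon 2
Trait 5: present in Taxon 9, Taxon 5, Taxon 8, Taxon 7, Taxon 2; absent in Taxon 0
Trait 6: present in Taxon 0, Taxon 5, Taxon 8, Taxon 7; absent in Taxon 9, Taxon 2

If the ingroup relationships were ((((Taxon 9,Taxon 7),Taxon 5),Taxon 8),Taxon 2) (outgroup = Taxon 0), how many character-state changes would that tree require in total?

10

Map each character onto ((((Taxon 9,Taxon 7),Taxon 5),Taxon 8),Taxon 2) (rooted by Taxon 0) and count the minimum state changes it requires (Fitch parsimony):
Trait 1: 1; Trait 2: 2; Trait 3: 2; Trait 4: 2; Trait 5: 1; Trait 6: 2.
Total tree length = 10.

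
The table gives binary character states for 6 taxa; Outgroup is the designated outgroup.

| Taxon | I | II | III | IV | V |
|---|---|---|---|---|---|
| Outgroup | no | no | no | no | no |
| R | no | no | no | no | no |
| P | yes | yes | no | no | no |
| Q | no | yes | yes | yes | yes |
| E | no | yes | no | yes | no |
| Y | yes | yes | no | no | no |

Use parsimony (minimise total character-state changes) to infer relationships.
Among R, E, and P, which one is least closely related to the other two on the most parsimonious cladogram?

R

The outgroup has state 'no' for every character, so 'yes' is the derived state throughout.
Only P and Y show the derived state 'yes' for I, supporting them as a clade.
Only E, P, Q, and Y show the derived state 'yes' for II, supporting them as a clade.
III: derived state 'yes' in Q only — an autapomorphy, so it tells us nothing about relationships among taxa.
Only E and Q show the derived state 'yes' for IV, supporting them as a clade.
V: derived state 'yes' in Q only — an autapomorphy, so it tells us nothing about relationships among taxa.
Most parsimonious ingroup topology: (R,((P,Y),(Q,E))).
E and P share a more recent common ancestor with each other than either does with R, so R is the least closely related of the three.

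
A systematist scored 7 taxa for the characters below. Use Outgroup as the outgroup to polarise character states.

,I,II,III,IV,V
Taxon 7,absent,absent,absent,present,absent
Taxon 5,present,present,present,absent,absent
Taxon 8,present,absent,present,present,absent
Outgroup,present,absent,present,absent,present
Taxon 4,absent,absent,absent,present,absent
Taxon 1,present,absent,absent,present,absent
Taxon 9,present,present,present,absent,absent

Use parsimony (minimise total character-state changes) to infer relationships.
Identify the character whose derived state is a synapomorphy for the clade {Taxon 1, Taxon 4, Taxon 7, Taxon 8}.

Character polarity is set by the outgroup: the derived state is whichever differs from the outgroup's state, so for I, III, V the derived state is 'absent', and for the remaining characters it is 'present'.
I: derived state 'absent' in Taxon 4 and Taxon 7 only — synapomorphy for {Taxon 4, Taxon 7}.
II (derived state 'present') is shared by Taxon 5 and Taxon 9 — a synapomorphy uniting that clade.
III: derived state 'absent' in Taxon 1, Taxon 4, and Taxon 7 only — synapomorphy for {Taxon 1, Taxon 4, Taxon 7}.
IV (derived state 'present') is shared by Taxon 1, Taxon 4, Taxon 7, and Taxon 8 — a synapomorphy uniting that clade.
V (derived state 'absent') is shared by all ingroup taxa — unites the whole ingroup.
Most parsimonious ingroup topology: ((Taxon 9,Taxon 5),(Taxon 8,((Taxon 7,Taxon 4),Taxon 1))).
The clade {Taxon 1, Taxon 4, Taxon 7, Taxon 8} is supported by IV: its derived state 'present' occurs in exactly those taxa and in no other taxon (including the outgroup).

IV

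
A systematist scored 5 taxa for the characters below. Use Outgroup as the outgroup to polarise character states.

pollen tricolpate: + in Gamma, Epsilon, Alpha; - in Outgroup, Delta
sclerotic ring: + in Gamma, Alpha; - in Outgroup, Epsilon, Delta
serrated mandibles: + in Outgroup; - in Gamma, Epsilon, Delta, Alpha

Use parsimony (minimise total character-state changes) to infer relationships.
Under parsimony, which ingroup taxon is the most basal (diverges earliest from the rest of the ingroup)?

Delta

Character polarity is set by the outgroup: the derived state is whichever differs from the outgroup's state, so for serrated mandibles the derived state is '-', and for the remaining characters it is '+'.
pollen tricolpate (derived state '+') is shared by Alpha, Epsilon, and Gamma — a synapomorphy uniting that clade.
sclerotic ring (derived state '+') is shared by Alpha and Gamma — a synapomorphy uniting that clade.
serrated mandibles (derived state '-') is shared by all ingroup taxa — unites the whole ingroup.
Most parsimonious ingroup topology: (((Gamma,Alpha),Epsilon),Delta).
Delta is sister to the clade containing all other ingroup taxa, so it is the earliest-diverging (most basal) ingroup lineage.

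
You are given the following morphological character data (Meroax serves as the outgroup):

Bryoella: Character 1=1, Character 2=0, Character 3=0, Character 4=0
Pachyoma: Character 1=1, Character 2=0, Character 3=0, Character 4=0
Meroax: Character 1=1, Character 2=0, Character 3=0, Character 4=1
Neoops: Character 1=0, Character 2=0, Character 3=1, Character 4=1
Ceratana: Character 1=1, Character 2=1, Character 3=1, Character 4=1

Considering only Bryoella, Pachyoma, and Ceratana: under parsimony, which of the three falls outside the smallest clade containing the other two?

Character polarity is set by the outgroup: the derived state is whichever differs from the outgroup's state, so for Character 1, Character 4 the derived state is '0', and for the remaining characters it is '1'.
Character 1 (derived state '0') is unique to Neoops (autapomorphy; uninformative for grouping).
Character 2: derived state '1' in Ceratana only — an autapomorphy, so it tells us nothing about relationships among taxa.
Only Ceratana and Neoops show the derived state '1' for Character 3, supporting them as a clade.
Character 4: derived state '0' in Bryoella and Pachyoma only — synapomorphy for {Bryoella, Pachyoma}.
Most parsimonious ingroup topology: ((Neoops,Ceratana),(Pachyoma,Bryoella)).
Bryoella and Pachyoma share a more recent common ancestor with each other than either does with Ceratana, so Ceratana is the least closely related of the three.

Ceratana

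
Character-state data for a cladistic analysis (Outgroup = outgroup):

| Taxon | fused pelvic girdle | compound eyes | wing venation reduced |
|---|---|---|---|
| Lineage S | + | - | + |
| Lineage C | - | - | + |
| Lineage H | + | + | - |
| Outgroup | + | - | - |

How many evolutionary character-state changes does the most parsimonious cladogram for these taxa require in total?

3

Character polarity is set by the outgroup: the derived state is whichever differs from the outgroup's state, so for fused pelvic girdle the derived state is '-', and for the remaining characters it is '+'.
fused pelvic girdle: derived state '-' in Lineage C only — an autapomorphy, so it tells us nothing about relationships among taxa.
compound eyes (derived state '+') is unique to Lineage H (autapomorphy; uninformative for grouping).
Only Lineage C and Lineage S show the derived state '+' for wing venation reduced, supporting them as a clade.
Most parsimonious ingroup topology: (Lineage H,(Lineage S,Lineage C)).
Changes per character on this tree: fused pelvic girdle: 1; compound eyes: 1; wing venation reduced: 1.
Total = 3.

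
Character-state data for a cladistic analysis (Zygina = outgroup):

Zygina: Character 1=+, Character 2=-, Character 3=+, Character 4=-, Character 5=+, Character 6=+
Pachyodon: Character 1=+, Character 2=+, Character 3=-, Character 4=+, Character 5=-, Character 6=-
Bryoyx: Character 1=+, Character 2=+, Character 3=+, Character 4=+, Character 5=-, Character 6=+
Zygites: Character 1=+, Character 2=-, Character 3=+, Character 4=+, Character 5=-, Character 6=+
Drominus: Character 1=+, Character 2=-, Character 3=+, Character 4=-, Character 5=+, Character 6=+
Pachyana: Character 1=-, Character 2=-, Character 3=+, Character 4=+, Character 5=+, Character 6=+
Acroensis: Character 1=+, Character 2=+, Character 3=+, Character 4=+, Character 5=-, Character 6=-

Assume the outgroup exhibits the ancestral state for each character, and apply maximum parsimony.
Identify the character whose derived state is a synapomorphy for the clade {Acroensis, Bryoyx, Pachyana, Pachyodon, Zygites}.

Character polarity is set by the outgroup: the derived state is whichever differs from the outgroup's state, so for Character 1, Character 3, Character 5, Character 6 the derived state is '-', and for the remaining characters it is '+'.
Character 1: derived state '-' in Pachyana only — an autapomorphy, so it tells us nothing about relationships among taxa.
Character 2 (derived state '+') is shared by Acroensis, Bryoyx, and Pachyodon — a synapomorphy uniting that clade.
Character 3: derived state '-' in Pachyodon only — an autapomorphy, so it tells us nothing about relationships among taxa.
Character 4: derived state '+' in Acroensis, Bryoyx, Pachyana, Pachyodon, and Zygites only — synapomorphy for {Acroensis, Bryoyx, Pachyana, Pachyodon, Zygites}.
Only Acroensis, Bryoyx, Pachyodon, and Zygites show the derived state '-' for Character 5, supporting them as a clade.
Character 6 (derived state '-') is shared by Acroensis and Pachyodon — a synapomorphy uniting that clade.
Most parsimonious ingroup topology: (((((Pachyodon,Acroensis),Bryoyx),Zygites),Pachyana),Drominus).
The clade {Acroensis, Bryoyx, Pachyana, Pachyodon, Zygites} is supported by Character 4: its derived state '+' occurs in exactly those taxa and in no other taxon (including the outgroup).

Character 4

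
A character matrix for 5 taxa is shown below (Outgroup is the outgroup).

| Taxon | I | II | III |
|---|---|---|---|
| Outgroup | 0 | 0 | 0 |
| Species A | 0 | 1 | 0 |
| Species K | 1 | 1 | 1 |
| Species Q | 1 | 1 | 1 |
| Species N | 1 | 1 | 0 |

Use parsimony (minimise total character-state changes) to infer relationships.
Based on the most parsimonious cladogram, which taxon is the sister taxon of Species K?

Species Q

The outgroup has state '0' for every character, so '1' is the derived state throughout.
I: derived state '1' in Species K, Species N, and Species Q only — synapomorphy for {Species K, Species N, Species Q}.
All ingroup taxa share the derived state '1' for II; it defines the ingroup but does not resolve relationships within it.
III (derived state '1') is shared by Species K and Species Q — a synapomorphy uniting that clade.
Most parsimonious ingroup topology: (Species A,((Species K,Species Q),Species N)).
Species K and Species Q form a cherry on this tree, so they are sister taxa.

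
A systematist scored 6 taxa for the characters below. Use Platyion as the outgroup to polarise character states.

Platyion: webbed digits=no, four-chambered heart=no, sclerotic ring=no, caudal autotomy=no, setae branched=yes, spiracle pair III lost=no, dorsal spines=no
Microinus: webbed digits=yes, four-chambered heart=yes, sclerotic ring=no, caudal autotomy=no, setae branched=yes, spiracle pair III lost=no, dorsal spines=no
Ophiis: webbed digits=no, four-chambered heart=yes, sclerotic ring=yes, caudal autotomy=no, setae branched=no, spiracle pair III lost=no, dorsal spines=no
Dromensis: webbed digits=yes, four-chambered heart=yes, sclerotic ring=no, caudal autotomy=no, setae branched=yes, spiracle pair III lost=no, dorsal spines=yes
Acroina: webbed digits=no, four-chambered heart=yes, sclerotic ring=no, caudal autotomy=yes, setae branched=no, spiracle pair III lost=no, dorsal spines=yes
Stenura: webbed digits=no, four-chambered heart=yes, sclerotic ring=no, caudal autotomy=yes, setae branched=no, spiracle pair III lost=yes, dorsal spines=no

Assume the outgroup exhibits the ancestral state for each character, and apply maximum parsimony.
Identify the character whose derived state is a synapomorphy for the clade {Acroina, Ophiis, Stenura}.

setae branched

Character polarity is set by the outgroup: the derived state is whichever differs from the outgroup's state, so for setae branched the derived state is 'no', and for the remaining characters it is 'yes'.
webbed digits: derived state 'yes' in Dromensis and Microinus only — synapomorphy for {Dromensis, Microinus}.
four-chambered heart (derived state 'yes') is shared by all ingroup taxa — unites the whole ingroup.
sclerotic ring: derived state 'yes' in Ophiis only — an autapomorphy, so it tells us nothing about relationships among taxa.
caudal autotomy (derived state 'yes') is shared by Acroina and Stenura — a synapomorphy uniting that clade.
setae branched: derived state 'no' in Acroina, Ophiis, and Stenura only — synapomorphy for {Acroina, Ophiis, Stenura}.
spiracle pair III lost (derived state 'yes') is unique to Stenura (autapomorphy; uninformative for grouping).
dorsal spines groups Acroina and Dromensis, which is incompatible with the clades supported by the remaining characters; treating it as convergent (homoplasy) costs fewer steps than any alternative tree.
Most parsimonious ingroup topology: ((Microinus,Dromensis),(Ophiis,(Acroina,Stenura))).
The clade {Acroina, Ophiis, Stenura} is supported by setae branched: its derived state 'no' occurs in exactly those taxa and in no other taxon (including the outgroup).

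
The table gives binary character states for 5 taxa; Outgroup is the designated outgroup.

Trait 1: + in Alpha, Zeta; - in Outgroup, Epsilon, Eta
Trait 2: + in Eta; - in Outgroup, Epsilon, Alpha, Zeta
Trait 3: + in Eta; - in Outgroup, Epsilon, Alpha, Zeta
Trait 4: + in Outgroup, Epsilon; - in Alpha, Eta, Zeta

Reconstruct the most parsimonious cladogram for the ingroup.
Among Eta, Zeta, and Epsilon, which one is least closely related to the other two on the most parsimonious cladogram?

Character polarity is set by the outgroup: the derived state is whichever differs from the outgroup's state, so for Trait 4 the derived state is '-', and for the remaining characters it is '+'.
Trait 1 (derived state '+') is shared by Alpha and Zeta — a synapomorphy uniting that clade.
Trait 2: derived state '+' in Eta only — an autapomorphy, so it tells us nothing about relationships among taxa.
Trait 3 (derived state '+') is unique to Eta (autapomorphy; uninformative for grouping).
Only Alpha, Eta, and Zeta show the derived state '-' for Trait 4, supporting them as a clade.
Most parsimonious ingroup topology: (Epsilon,(Eta,(Zeta,Alpha))).
Eta and Zeta share a more recent common ancestor with each other than either does with Epsilon, so Epsilon is the least closely related of the three.

Epsilon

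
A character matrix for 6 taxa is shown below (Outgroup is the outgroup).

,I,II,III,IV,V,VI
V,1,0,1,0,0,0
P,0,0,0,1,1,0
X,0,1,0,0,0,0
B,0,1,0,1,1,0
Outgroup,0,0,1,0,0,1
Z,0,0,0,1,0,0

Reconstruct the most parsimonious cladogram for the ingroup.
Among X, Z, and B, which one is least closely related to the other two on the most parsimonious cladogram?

Character polarity is set by the outgroup: the derived state is whichever differs from the outgroup's state, so for III, VI the derived state is '0', and for the remaining characters it is '1'.
I: derived state '1' in V only — an autapomorphy, so it tells us nothing about relationships among taxa.
II groups B and X, which is incompatible with the clades supported by the remaining characters; treating it as convergent (homoplasy) costs fewer steps than any alternative tree.
III: derived state '0' in B, P, X, and Z only — synapomorphy for {B, P, X, Z}.
IV: derived state '1' in B, P, and Z only — synapomorphy for {B, P, Z}.
Only B and P show the derived state '1' for V, supporting them as a clade.
All ingroup taxa share the derived state '0' for VI; it defines the ingroup but does not resolve relationships within it.
Most parsimonious ingroup topology: (V,((Z,(B,P)),X)).
B and Z share a more recent common ancestor with each other than either does with X, so X is the least closely related of the three.

X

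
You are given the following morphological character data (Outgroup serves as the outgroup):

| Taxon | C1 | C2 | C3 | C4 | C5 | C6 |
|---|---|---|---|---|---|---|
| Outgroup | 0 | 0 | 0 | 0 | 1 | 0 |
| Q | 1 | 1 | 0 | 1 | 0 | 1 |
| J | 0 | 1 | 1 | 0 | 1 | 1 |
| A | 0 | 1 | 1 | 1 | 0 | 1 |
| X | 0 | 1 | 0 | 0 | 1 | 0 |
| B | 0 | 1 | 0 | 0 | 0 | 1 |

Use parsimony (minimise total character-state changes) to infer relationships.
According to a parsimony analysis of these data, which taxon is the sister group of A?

Character polarity is set by the outgroup: the derived state is whichever differs from the outgroup's state, so for C5 the derived state is '0', and for the remaining characters it is '1'.
C1: derived state '1' in Q only — an autapomorphy, so it tells us nothing about relationships among taxa.
C2 (derived state '1') is shared by all ingroup taxa — unites the whole ingroup.
C3 groups A and J, which is incompatible with the clades supported by the remaining characters; treating it as convergent (homoplasy) costs fewer steps than any alternative tree.
C4: derived state '1' in A and Q only — synapomorphy for {A, Q}.
Only A, B, and Q show the derived state '0' for C5, supporting them as a clade.
Only A, B, J, and Q show the derived state '1' for C6, supporting them as a clade.
Most parsimonious ingroup topology: ((((Q,A),B),J),X).
A and Q form a cherry on this tree, so they are sister taxa.

Q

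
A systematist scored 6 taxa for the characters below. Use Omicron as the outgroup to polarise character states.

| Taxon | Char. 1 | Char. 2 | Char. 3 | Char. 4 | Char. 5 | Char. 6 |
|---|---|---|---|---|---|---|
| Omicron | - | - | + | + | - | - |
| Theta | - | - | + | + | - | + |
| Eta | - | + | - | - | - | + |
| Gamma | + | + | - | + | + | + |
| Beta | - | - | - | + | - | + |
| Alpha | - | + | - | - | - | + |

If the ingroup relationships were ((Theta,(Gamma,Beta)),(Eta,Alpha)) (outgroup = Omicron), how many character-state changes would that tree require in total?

8

Map each character onto ((Theta,(Gamma,Beta)),(Eta,Alpha)) (rooted by Omicron) and count the minimum state changes it requires (Fitch parsimony):
Char. 1: 1; Char. 2: 2; Char. 3: 2; Char. 4: 1; Char. 5: 1; Char. 6: 1.
Total tree length = 8.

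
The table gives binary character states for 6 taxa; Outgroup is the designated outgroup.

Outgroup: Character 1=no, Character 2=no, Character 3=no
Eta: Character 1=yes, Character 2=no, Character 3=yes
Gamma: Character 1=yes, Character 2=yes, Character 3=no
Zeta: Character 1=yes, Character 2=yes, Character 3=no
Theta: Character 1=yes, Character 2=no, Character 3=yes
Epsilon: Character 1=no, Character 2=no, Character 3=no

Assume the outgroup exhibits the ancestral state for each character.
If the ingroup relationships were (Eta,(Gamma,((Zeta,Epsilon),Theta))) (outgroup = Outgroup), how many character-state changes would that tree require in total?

Map each character onto (Eta,(Gamma,((Zeta,Epsilon),Theta))) (rooted by Outgroup) and count the minimum state changes it requires (Fitch parsimony):
Character 1: 2; Character 2: 2; Character 3: 2.
Total tree length = 6.

6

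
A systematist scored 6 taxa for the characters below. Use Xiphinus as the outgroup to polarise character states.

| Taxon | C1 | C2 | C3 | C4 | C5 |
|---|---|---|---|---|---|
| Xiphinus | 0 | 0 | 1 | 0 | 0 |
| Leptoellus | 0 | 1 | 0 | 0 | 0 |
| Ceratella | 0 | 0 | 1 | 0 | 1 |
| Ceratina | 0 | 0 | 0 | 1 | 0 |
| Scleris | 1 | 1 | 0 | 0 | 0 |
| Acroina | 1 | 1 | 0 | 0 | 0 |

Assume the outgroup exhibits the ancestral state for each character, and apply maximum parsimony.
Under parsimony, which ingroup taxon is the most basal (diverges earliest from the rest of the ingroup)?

Character polarity is set by the outgroup: the derived state is whichever differs from the outgroup's state, so for C3 the derived state is '0', and for the remaining characters it is '1'.
C1: derived state '1' in Acroina and Scleris only — synapomorphy for {Acroina, Scleris}.
C2 (derived state '1') is shared by Acroina, Leptoellus, and Scleris — a synapomorphy uniting that clade.
C3 (derived state '0') is shared by Acroina, Ceratina, Leptoellus, and Scleris — a synapomorphy uniting that clade.
C4: derived state '1' in Ceratina only — an autapomorphy, so it tells us nothing about relationships among taxa.
C5: derived state '1' in Ceratella only — an autapomorphy, so it tells us nothing about relationships among taxa.
Most parsimonious ingroup topology: (((Leptoellus,(Scleris,Acroina)),Ceratina),Ceratella).
Ceratella is sister to the clade containing all other ingroup taxa, so it is the earliest-diverging (most basal) ingroup lineage.

Ceratella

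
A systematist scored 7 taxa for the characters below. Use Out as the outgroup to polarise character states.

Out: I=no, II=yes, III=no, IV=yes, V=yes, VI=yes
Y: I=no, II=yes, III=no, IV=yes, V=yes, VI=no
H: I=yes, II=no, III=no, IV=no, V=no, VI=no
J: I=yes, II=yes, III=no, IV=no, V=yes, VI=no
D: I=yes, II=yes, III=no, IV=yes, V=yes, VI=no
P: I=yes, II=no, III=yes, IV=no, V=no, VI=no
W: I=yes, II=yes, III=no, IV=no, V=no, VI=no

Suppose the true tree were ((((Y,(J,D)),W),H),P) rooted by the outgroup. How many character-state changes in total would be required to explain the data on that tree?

Map each character onto ((((Y,(J,D)),W),H),P) (rooted by Out) and count the minimum state changes it requires (Fitch parsimony):
I: 2; II: 2; III: 1; IV: 3; V: 2; VI: 1.
Total tree length = 11.

11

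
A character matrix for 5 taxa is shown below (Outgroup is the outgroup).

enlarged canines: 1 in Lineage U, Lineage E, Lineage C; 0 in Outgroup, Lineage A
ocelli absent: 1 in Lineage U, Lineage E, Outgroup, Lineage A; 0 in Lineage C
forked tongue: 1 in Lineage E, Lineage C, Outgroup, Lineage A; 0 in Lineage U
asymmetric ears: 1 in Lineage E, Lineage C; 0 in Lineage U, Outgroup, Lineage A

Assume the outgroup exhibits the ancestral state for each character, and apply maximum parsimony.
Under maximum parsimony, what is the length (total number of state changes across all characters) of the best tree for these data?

Character polarity is set by the outgroup: the derived state is whichever differs from the outgroup's state, so for ocelli absent, forked tongue the derived state is '0', and for the remaining characters it is '1'.
Only Lineage C, Lineage E, and Lineage U show the derived state '1' for enlarged canines, supporting them as a clade.
ocelli absent: derived state '0' in Lineage C only — an autapomorphy, so it tells us nothing about relationships among taxa.
forked tongue (derived state '0') is unique to Lineage U (autapomorphy; uninformative for grouping).
Only Lineage C and Lineage E show the derived state '1' for asymmetric ears, supporting them as a clade.
Most parsimonious ingroup topology: (((Lineage C,Lineage E),Lineage U),Lineage A).
Changes per character on this tree: enlarged canines: 1; ocelli absent: 1; forked tongue: 1; asymmetric ears: 1.
Total = 4.

4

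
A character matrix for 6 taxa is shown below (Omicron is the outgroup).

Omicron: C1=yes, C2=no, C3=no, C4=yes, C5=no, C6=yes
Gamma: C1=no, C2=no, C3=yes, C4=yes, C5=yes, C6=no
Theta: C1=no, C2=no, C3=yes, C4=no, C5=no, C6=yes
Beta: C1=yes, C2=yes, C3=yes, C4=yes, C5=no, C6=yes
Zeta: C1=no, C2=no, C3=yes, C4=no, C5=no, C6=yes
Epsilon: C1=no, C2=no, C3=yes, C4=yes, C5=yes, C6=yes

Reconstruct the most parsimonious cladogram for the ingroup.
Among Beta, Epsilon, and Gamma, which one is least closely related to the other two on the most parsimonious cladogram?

Beta

Character polarity is set by the outgroup: the derived state is whichever differs from the outgroup's state, so for C1, C4, C6 the derived state is 'no', and for the remaining characters it is 'yes'.
C1: derived state 'no' in Epsilon, Gamma, Theta, and Zeta only — synapomorphy for {Epsilon, Gamma, Theta, Zeta}.
C2: derived state 'yes' in Beta only — an autapomorphy, so it tells us nothing about relationships among taxa.
C3 (derived state 'yes') is shared by all ingroup taxa — unites the whole ingroup.
C4: derived state 'no' in Theta and Zeta only — synapomorphy for {Theta, Zeta}.
C5: derived state 'yes' in Epsilon and Gamma only — synapomorphy for {Epsilon, Gamma}.
C6: derived state 'no' in Gamma only — an autapomorphy, so it tells us nothing about relationships among taxa.
Most parsimonious ingroup topology: (((Gamma,Epsilon),(Theta,Zeta)),Beta).
Epsilon and Gamma share a more recent common ancestor with each other than either does with Beta, so Beta is the least closely related of the three.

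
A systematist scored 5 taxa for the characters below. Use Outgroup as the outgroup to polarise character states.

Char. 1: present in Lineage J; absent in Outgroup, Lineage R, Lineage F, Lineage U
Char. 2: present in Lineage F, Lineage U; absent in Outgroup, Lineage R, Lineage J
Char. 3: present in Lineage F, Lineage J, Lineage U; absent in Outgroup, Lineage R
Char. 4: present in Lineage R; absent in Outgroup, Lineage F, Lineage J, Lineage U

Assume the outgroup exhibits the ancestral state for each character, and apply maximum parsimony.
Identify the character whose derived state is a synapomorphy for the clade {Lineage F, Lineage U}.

Char. 2

The outgroup has state 'absent' for every character, so 'present' is the derived state throughout.
Char. 1 (derived state 'present') is unique to Lineage J (autapomorphy; uninformative for grouping).
Char. 2 (derived state 'present') is shared by Lineage F and Lineage U — a synapomorphy uniting that clade.
Char. 3: derived state 'present' in Lineage F, Lineage J, and Lineage U only — synapomorphy for {Lineage F, Lineage J, Lineage U}.
Char. 4 (derived state 'present') is unique to Lineage R (autapomorphy; uninformative for grouping).
Most parsimonious ingroup topology: (Lineage R,((Lineage F,Lineage U),Lineage J)).
The clade {Lineage F, Lineage U} is supported by Char. 2: its derived state 'present' occurs in exactly those taxa and in no other taxon (including the outgroup).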